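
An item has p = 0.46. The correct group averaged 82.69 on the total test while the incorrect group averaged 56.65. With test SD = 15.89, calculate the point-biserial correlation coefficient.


q = 1 - p = 0.54
rpb = ((M1 - M0) / SD) * sqrt(p * q)
rpb = ((82.69 - 56.65) / 15.89) * sqrt(0.46 * 0.54)
rpb = 0.8168

0.8168


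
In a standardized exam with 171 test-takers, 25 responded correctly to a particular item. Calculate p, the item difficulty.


Item difficulty p = number correct / total examinees
p = 25 / 171
p = 0.1462

0.1462


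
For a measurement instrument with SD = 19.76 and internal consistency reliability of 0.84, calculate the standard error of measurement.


SEM = SD * sqrt(1 - rxx)
SEM = 19.76 * sqrt(1 - 0.84)
SEM = 19.76 * sqrt(0.16) = 19.76 * 0.4
SEM = 7.904

7.904


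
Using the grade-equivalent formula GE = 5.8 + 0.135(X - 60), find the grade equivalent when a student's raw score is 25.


raw - median = 25 - 60 = -35
slope * diff = 0.135 * -35 = -4.725
GE = 5.8 + -4.725
GE = 1.075

1.075


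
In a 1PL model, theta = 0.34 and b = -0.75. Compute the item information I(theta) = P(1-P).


P = 1/(1+exp(-(0.34--0.75))) = 0.7484
I = P*(1-P) = 0.7484 * 0.2516
I = 0.1883

0.1883


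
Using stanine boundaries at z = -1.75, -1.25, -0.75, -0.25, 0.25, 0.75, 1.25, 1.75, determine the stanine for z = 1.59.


Stanine boundaries: [-1.75, -1.25, -0.75, -0.25, 0.25, 0.75, 1.25, 1.75]
z = 1.59
Check each boundary:
  z >= -1.75 -> could be stanine 2
  z >= -1.25 -> could be stanine 3
  z >= -0.75 -> could be stanine 4
  z >= -0.25 -> could be stanine 5
  z >= 0.25 -> could be stanine 6
  z >= 0.75 -> could be stanine 7
  z >= 1.25 -> could be stanine 8
  z < 1.75
Highest qualifying boundary gives stanine = 8

8


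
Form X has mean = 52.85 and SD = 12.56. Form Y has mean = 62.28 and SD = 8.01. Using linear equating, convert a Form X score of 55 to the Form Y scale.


slope = SD_Y / SD_X = 8.01 / 12.56 ~ 0.6377
intercept = mean_Y - slope * mean_X = 62.28 - (8.01 / 12.56) * 52.85 ~ 28.5755
Y = slope * X + intercept. To avoid rounding drift from the rounded slope/intercept, evaluate the equivalent form Y = mean_Y + SD_Y * (X - mean_X) / SD_X at full precision:
Y = 62.28 + 8.01 * (55 - 52.85) / 12.56
Y = 62.28 + 8.01 * 2.15 / 12.56
Y = 62.28 + 17.2215 / 12.56
Y = 62.28 + 1.3711
Y = 63.6511

63.6511


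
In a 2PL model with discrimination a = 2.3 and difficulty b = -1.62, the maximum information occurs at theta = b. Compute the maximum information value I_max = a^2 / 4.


For 2PL, max info at theta = b = -1.62
I_max = a^2 / 4 = 2.3^2 / 4
= 5.29 / 4
I_max = 1.3225

1.3225


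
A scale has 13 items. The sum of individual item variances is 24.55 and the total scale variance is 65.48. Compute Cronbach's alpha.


alpha = (k/(k-1)) * (1 - sum(si^2)/s_total^2)
= (13/12) * (1 - 24.55/65.48)
alpha = 0.6772

0.6772


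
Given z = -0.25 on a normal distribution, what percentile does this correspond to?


CDF(z) = 0.5 * (1 + erf(z/sqrt(2)))
erf(-0.1768) = -0.1974
CDF = 0.4013
Percentile rank = 0.4013 * 100 = 40.13

40.13


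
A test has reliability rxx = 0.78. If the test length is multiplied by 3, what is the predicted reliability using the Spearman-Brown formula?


r_new = (n * rxx) / (1 + (n-1) * rxx)
r_new = (3 * 0.78) / (1 + 2 * 0.78)
r_new = 2.34 / 2.56
r_new = 0.9141

0.9141


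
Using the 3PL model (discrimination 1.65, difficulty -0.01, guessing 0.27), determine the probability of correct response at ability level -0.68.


logit = 1.65*(-0.68 - -0.01) = -1.1055
P* = 1/(1 + exp(--1.1055)) = 0.2487
P = 0.27 + (1 - 0.27) * 0.2487
P = 0.4516

0.4516


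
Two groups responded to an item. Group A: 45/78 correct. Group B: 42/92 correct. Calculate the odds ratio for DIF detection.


Odds_A = 45/33 = 1.3636
Odds_B = 42/50 = 0.84
OR = Odds_A / Odds_B = 1.3636 / 0.84
Exactly, OR = (45 * 50) / (33 * 42) = 2250 / 1386
OR = 1.6234

1.6234


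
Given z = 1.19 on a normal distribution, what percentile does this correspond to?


CDF(z) = 0.5 * (1 + erf(z/sqrt(2)))
erf(0.8415) = 0.766
CDF = 0.883
Percentile rank = 0.883 * 100 = 88.3

88.3


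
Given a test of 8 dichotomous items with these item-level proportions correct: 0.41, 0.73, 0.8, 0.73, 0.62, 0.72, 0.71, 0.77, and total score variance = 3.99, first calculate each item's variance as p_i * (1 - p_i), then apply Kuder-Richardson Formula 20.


For each item, compute p_i * q_i:
  Item 1: 0.41 * 0.59 = 0.2419
  Item 2: 0.73 * 0.27 = 0.1971
  Item 3: 0.8 * 0.2 = 0.16
  Item 4: 0.73 * 0.27 = 0.1971
  Item 5: 0.62 * 0.38 = 0.2356
  Item 6: 0.72 * 0.28 = 0.2016
  Item 7: 0.71 * 0.29 = 0.2059
  Item 8: 0.77 * 0.23 = 0.1771
Sum(p_i * q_i) = 0.2419 + 0.1971 + 0.16 + 0.1971 + 0.2356 + 0.2016 + 0.2059 + 0.1771 = 1.6163
KR-20 = (k/(k-1)) * (1 - Sum(p_i*q_i) / Var_total)
= (8/7) * (1 - 1.6163/3.99)
= 1.1429 * 0.5949
KR-20 = 0.6799

0.6799


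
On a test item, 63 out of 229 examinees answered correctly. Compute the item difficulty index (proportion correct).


Item difficulty p = number correct / total examinees
p = 63 / 229
p = 0.2751

0.2751


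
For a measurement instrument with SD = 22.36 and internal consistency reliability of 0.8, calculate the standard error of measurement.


SEM = SD * sqrt(1 - rxx)
SEM = 22.36 * sqrt(1 - 0.8)
SEM = 22.36 * sqrt(0.2) = 22.36 * 0.447214
SEM = 9.9997

9.9997


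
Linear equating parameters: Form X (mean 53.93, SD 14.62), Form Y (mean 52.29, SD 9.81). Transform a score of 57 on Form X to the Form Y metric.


slope = SD_Y / SD_X = 9.81 / 14.62 ~ 0.671
intercept = mean_Y - slope * mean_X = 52.29 - (9.81 / 14.62) * 53.93 ~ 16.103
Y = slope * X + intercept. To avoid rounding drift from the rounded slope/intercept, evaluate the equivalent form Y = mean_Y + SD_Y * (X - mean_X) / SD_X at full precision:
Y = 52.29 + 9.81 * (57 - 53.93) / 14.62
Y = 52.29 + 9.81 * 3.07 / 14.62
Y = 52.29 + 30.1167 / 14.62
Y = 52.29 + 2.06
Y = 54.35

54.35


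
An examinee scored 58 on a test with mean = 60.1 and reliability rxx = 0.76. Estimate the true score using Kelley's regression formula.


T_est = rxx * X + (1 - rxx) * mean
T_est = 0.76 * 58 + 0.24 * 60.1
T_est = 44.08 + 14.424
T_est = 58.504

58.504


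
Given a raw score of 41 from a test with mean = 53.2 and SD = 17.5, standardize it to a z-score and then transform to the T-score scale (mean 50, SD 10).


z = (X - mean) / SD = (41 - 53.2) / 17.5
z = -12.2 / 17.5
z = -0.6971
T-score = T = 50 + 10z
Carry z at full precision (z = -12.2 / 17.5) into the conversion:
T-score = 50 + 10 * (-12.2 / 17.5) = 50 + -122 / 17.5
T-score = 50 + -6.9714
T-score = 43.0286

43.0286


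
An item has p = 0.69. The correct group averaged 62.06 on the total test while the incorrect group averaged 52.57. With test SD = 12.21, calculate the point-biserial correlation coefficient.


q = 1 - p = 0.31
rpb = ((M1 - M0) / SD) * sqrt(p * q)
rpb = ((62.06 - 52.57) / 12.21) * sqrt(0.69 * 0.31)
rpb = 0.3595

0.3595


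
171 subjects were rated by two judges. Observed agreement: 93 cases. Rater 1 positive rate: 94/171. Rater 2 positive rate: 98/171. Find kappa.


P_o = 93/171 = 0.54386
P_e = (94*98 + 77*73) / 29241 = 0.507267
kappa = (P_o - P_e) / (1 - P_e)
kappa = (0.54386 - 0.507267) / (1 - 0.507267)
kappa = 0.0743

0.0743


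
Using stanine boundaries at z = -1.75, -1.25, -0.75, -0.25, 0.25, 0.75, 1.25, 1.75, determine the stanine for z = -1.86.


Stanine boundaries: [-1.75, -1.25, -0.75, -0.25, 0.25, 0.75, 1.25, 1.75]
z = -1.86
Check each boundary:
  z < -1.75
  z < -1.25
  z < -0.75
  z < -0.25
  z < 0.25
  z < 0.75
  z < 1.25
  z < 1.75
Highest qualifying boundary gives stanine = 1

1


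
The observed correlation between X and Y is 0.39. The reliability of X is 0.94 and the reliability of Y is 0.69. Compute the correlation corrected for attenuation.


r_corrected = rxy / sqrt(rxx * ryy)
= 0.39 / sqrt(0.94 * 0.69)
= 0.39 / sqrt(0.6486)
= 0.39 / 0.805357
r_corrected = 0.4843

0.4843


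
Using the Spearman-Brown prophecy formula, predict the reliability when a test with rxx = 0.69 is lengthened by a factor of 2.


r_new = (n * rxx) / (1 + (n-1) * rxx)
r_new = (2 * 0.69) / (1 + 1 * 0.69)
r_new = 1.38 / 1.69
r_new = 0.8166

0.8166


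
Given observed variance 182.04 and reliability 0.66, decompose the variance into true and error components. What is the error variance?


var_true = rxx * var_obs = 0.66 * 182.04 = 120.1464
var_error = var_obs - var_true
var_error = 182.04 - 120.1464
var_error = 61.8936

61.8936


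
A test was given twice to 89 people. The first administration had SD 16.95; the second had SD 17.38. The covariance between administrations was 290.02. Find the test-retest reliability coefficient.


r = cov(X,Y) / (SD_X * SD_Y)
r = 290.02 / (16.95 * 17.38)
r = 290.02 / 294.591
r = 0.9845

0.9845


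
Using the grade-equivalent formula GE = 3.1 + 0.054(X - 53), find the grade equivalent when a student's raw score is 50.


raw - median = 50 - 53 = -3
slope * diff = 0.054 * -3 = -0.162
GE = 3.1 + -0.162
GE = 2.938

2.938


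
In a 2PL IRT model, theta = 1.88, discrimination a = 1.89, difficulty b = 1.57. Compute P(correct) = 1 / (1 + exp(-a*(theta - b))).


a*(theta - b) = 1.89 * (1.88 - 1.57) = 0.5859
exp(-0.5859) = 0.5566
P = 1 / (1 + 0.5566)
P = 0.6424

0.6424


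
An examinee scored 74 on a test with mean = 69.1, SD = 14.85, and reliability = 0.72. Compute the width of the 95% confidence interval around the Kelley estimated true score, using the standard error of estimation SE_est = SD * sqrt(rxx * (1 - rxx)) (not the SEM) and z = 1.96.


True score estimate = 0.72*74 + 0.28*69.1 = 72.628
SE_est = SD * sqrt(rxx * (1 - rxx)) = 14.85 * sqrt(0.72 * 0.28) = 14.85 * sqrt(0.2016) = 6.667633
CI = T_est +/- z * SE_est, so width = 2 * z * SE_est = 2 * 1.96 * 6.667633
Width = 26.1371

26.1371


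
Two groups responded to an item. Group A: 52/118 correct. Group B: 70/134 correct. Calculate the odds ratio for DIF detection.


Odds_A = 52/66 = 0.7879
Odds_B = 70/64 = 1.0938
OR = Odds_A / Odds_B = 0.7879 / 1.0938
Exactly, OR = (52 * 64) / (66 * 70) = 3328 / 4620
OR = 0.7203

0.7203


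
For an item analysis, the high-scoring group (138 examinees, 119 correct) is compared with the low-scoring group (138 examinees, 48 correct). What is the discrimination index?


p_upper = 119/138 = 0.8623
p_lower = 48/138 = 0.3478
D = 0.8623 - 0.3478 = 0.5145

0.5145


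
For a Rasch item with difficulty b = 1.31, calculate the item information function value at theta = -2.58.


P = 1/(1+exp(-(-2.58-1.31))) = 0.02
I = P*(1-P) = 0.02 * 0.98
I = 0.0196

0.0196


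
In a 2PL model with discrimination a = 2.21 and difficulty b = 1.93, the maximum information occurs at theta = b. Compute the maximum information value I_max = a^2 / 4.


For 2PL, max info at theta = b = 1.93
I_max = a^2 / 4 = 2.21^2 / 4
= 4.8841 / 4
I_max = 1.221

1.221


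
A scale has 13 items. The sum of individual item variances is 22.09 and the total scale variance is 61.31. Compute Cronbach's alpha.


alpha = (k/(k-1)) * (1 - sum(si^2)/s_total^2)
= (13/12) * (1 - 22.09/61.31)
alpha = 0.693

0.693


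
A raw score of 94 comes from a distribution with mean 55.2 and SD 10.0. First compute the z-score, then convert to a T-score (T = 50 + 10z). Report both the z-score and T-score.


z = (X - mean) / SD = (94 - 55.2) / 10.0
z = 38.8 / 10.0
z = 3.88
T-score = T = 50 + 10z
Carry z at full precision (z = 38.8 / 10.0) into the conversion:
T-score = 50 + 10 * (38.8 / 10.0) = 50 + 388 / 10.0
T-score = 50 + 38.8
T-score = 88.8

88.8


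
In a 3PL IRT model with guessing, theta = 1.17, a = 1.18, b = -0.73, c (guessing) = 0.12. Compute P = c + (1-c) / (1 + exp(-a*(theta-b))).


logit = 1.18*(1.17 - -0.73) = 2.242
P* = 1/(1 + exp(-2.242)) = 0.904
P = 0.12 + (1 - 0.12) * 0.904
P = 0.9155

0.9155


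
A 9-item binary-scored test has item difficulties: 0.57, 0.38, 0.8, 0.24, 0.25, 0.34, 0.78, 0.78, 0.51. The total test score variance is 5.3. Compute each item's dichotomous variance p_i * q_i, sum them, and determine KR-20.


For each item, compute p_i * q_i:
  Item 1: 0.57 * 0.43 = 0.2451
  Item 2: 0.38 * 0.62 = 0.2356
  Item 3: 0.8 * 0.2 = 0.16
  Item 4: 0.24 * 0.76 = 0.1824
  Item 5: 0.25 * 0.75 = 0.1875
  Item 6: 0.34 * 0.66 = 0.2244
  Item 7: 0.78 * 0.22 = 0.1716
  Item 8: 0.78 * 0.22 = 0.1716
  Item 9: 0.51 * 0.49 = 0.2499
Sum(p_i * q_i) = 0.2451 + 0.2356 + 0.16 + 0.1824 + 0.1875 + 0.2244 + 0.1716 + 0.1716 + 0.2499 = 1.8281
KR-20 = (k/(k-1)) * (1 - Sum(p_i*q_i) / Var_total)
= (9/8) * (1 - 1.8281/5.3)
= 1.125 * 0.6551
KR-20 = 0.737

0.737


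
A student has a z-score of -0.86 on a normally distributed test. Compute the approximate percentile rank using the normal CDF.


CDF(z) = 0.5 * (1 + erf(z/sqrt(2)))
erf(-0.6081) = -0.6102
CDF = 0.1949
Percentile rank = 0.1949 * 100 = 19.49

19.49


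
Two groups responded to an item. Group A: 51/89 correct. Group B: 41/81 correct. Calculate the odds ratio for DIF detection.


Odds_A = 51/38 = 1.3421
Odds_B = 41/40 = 1.025
OR = Odds_A / Odds_B = 1.3421 / 1.025
Exactly, OR = (51 * 40) / (38 * 41) = 2040 / 1558
OR = 1.3094

1.3094


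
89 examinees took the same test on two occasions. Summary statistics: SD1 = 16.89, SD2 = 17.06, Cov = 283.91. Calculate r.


r = cov(X,Y) / (SD_X * SD_Y)
r = 283.91 / (16.89 * 17.06)
r = 283.91 / 288.1434
r = 0.9853

0.9853


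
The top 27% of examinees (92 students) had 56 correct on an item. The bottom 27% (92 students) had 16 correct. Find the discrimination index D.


p_upper = 56/92 = 0.6087
p_lower = 16/92 = 0.1739
D = 0.6087 - 0.1739 = 0.4348

0.4348


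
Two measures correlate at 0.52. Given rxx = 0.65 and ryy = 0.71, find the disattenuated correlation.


r_corrected = rxy / sqrt(rxx * ryy)
= 0.52 / sqrt(0.65 * 0.71)
= 0.52 / sqrt(0.4615)
= 0.52 / 0.679338
r_corrected = 0.7655

0.7655


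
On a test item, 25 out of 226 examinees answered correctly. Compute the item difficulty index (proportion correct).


Item difficulty p = number correct / total examinees
p = 25 / 226
p = 0.1106

0.1106


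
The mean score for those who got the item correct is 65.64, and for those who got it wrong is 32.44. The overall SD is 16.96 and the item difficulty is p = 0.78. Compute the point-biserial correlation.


q = 1 - p = 0.22
rpb = ((M1 - M0) / SD) * sqrt(p * q)
rpb = ((65.64 - 32.44) / 16.96) * sqrt(0.78 * 0.22)
rpb = 0.8109

0.8109


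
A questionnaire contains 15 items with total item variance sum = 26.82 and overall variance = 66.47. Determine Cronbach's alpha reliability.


alpha = (k/(k-1)) * (1 - sum(si^2)/s_total^2)
= (15/14) * (1 - 26.82/66.47)
alpha = 0.6391

0.6391


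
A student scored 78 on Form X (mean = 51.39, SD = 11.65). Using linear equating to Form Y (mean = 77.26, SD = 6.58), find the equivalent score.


slope = SD_Y / SD_X = 6.58 / 11.65 ~ 0.5648
intercept = mean_Y - slope * mean_X = 77.26 - (6.58 / 11.65) * 51.39 ~ 48.2346
Y = slope * X + intercept. To avoid rounding drift from the rounded slope/intercept, evaluate the equivalent form Y = mean_Y + SD_Y * (X - mean_X) / SD_X at full precision:
Y = 77.26 + 6.58 * (78 - 51.39) / 11.65
Y = 77.26 + 6.58 * 26.61 / 11.65
Y = 77.26 + 175.0938 / 11.65
Y = 77.26 + 15.0295
Y = 92.2895

92.2895


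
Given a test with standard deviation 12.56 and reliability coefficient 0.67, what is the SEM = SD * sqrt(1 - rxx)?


SEM = SD * sqrt(1 - rxx)
SEM = 12.56 * sqrt(1 - 0.67)
SEM = 12.56 * sqrt(0.33) = 12.56 * 0.574456
SEM = 7.2152

7.2152


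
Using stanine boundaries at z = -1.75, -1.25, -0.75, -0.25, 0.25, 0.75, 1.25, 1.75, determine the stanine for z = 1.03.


Stanine boundaries: [-1.75, -1.25, -0.75, -0.25, 0.25, 0.75, 1.25, 1.75]
z = 1.03
Check each boundary:
  z >= -1.75 -> could be stanine 2
  z >= -1.25 -> could be stanine 3
  z >= -0.75 -> could be stanine 4
  z >= -0.25 -> could be stanine 5
  z >= 0.25 -> could be stanine 6
  z >= 0.75 -> could be stanine 7
  z < 1.25
  z < 1.75
Highest qualifying boundary gives stanine = 7

7


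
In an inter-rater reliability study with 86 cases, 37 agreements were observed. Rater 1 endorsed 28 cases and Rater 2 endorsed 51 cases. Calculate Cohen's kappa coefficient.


P_o = 37/86 = 0.430233
P_e = (28*51 + 58*35) / 7396 = 0.46755
kappa = (P_o - P_e) / (1 - P_e)
kappa = (0.430233 - 0.46755) / (1 - 0.46755)
kappa = -0.0701

-0.0701


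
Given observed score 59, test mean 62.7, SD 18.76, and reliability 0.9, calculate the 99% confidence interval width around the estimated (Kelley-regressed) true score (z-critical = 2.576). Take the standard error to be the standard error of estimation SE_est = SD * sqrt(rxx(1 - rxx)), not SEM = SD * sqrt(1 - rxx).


True score estimate = 0.9*59 + 0.1*62.7 = 59.37
SE_est = SD * sqrt(rxx * (1 - rxx)) = 18.76 * sqrt(0.9 * 0.1) = 18.76 * sqrt(0.09) = 5.628
CI = T_est +/- z * SE_est, so width = 2 * z * SE_est = 2 * 2.576 * 5.628
Width = 28.9955

28.9955


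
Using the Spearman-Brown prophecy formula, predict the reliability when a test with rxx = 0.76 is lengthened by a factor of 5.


r_new = (n * rxx) / (1 + (n-1) * rxx)
r_new = (5 * 0.76) / (1 + 4 * 0.76)
r_new = 3.8 / 4.04
r_new = 0.9406

0.9406


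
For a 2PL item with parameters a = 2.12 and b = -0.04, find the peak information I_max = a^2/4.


For 2PL, max info at theta = b = -0.04
I_max = a^2 / 4 = 2.12^2 / 4
= 4.4944 / 4
I_max = 1.1236

1.1236


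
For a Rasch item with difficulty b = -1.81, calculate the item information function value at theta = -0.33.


P = 1/(1+exp(-(-0.33--1.81))) = 0.8146
I = P*(1-P) = 0.8146 * 0.1854
I = 0.151

0.151


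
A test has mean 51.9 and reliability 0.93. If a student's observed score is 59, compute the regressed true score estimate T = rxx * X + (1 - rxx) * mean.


T_est = rxx * X + (1 - rxx) * mean
T_est = 0.93 * 59 + 0.07 * 51.9
T_est = 54.87 + 3.633
T_est = 58.503

58.503


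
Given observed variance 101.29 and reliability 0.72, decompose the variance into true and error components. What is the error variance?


var_true = rxx * var_obs = 0.72 * 101.29 = 72.9288
var_error = var_obs - var_true
var_error = 101.29 - 72.9288
var_error = 28.3612

28.3612


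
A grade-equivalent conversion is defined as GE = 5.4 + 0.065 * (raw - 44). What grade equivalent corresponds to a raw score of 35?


raw - median = 35 - 44 = -9
slope * diff = 0.065 * -9 = -0.585
GE = 5.4 + -0.585
GE = 4.815

4.815


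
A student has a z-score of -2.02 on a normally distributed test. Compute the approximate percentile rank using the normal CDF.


CDF(z) = 0.5 * (1 + erf(z/sqrt(2)))
erf(-1.4284) = -0.9566
CDF = 0.0217
Percentile rank = 0.0217 * 100 = 2.17

2.17


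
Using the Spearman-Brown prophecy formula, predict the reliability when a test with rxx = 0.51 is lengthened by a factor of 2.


r_new = (n * rxx) / (1 + (n-1) * rxx)
r_new = (2 * 0.51) / (1 + 1 * 0.51)
r_new = 1.02 / 1.51
r_new = 0.6755

0.6755


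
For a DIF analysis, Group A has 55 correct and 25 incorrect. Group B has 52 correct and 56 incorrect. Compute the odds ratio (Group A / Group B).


Odds_A = 55/25 = 2.2
Odds_B = 52/56 = 0.9286
OR = Odds_A / Odds_B = 2.2 / 0.9286
Exactly, OR = (55 * 56) / (25 * 52) = 3080 / 1300
OR = 2.3692

2.3692


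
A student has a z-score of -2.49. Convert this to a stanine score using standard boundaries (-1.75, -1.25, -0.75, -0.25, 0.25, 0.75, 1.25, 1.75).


Stanine boundaries: [-1.75, -1.25, -0.75, -0.25, 0.25, 0.75, 1.25, 1.75]
z = -2.49
Check each boundary:
  z < -1.75
  z < -1.25
  z < -0.75
  z < -0.25
  z < 0.25
  z < 0.75
  z < 1.25
  z < 1.75
Highest qualifying boundary gives stanine = 1

1


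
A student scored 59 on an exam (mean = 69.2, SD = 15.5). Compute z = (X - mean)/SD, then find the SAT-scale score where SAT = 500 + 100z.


z = (X - mean) / SD = (59 - 69.2) / 15.5
z = -10.2 / 15.5
z = -0.6581
SAT-scale = SAT = 500 + 100z
Carry z at full precision (z = -10.2 / 15.5) into the conversion:
SAT-scale = 500 + 100 * (-10.2 / 15.5) = 500 + -1020 / 15.5
SAT-scale = 500 + -65.8065
SAT-scale = 434.1935

434.1935


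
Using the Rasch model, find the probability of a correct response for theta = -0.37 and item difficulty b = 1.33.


theta - b = -0.37 - 1.33 = -1.7
exp(-(theta - b)) = exp(1.7) = 5.4739
P = 1 / (1 + 5.4739)
P = 0.1545

0.1545


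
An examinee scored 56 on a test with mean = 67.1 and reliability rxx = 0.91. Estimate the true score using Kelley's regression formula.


T_est = rxx * X + (1 - rxx) * mean
T_est = 0.91 * 56 + 0.09 * 67.1
T_est = 50.96 + 6.039
T_est = 56.999

56.999


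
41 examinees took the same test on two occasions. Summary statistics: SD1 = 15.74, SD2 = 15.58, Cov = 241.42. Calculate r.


r = cov(X,Y) / (SD_X * SD_Y)
r = 241.42 / (15.74 * 15.58)
r = 241.42 / 245.2292
r = 0.9845

0.9845


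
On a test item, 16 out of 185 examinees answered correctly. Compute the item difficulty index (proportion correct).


Item difficulty p = number correct / total examinees
p = 16 / 185
p = 0.0865

0.0865


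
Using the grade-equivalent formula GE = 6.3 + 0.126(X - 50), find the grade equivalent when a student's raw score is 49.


raw - median = 49 - 50 = -1
slope * diff = 0.126 * -1 = -0.126
GE = 6.3 + -0.126
GE = 6.174

6.174


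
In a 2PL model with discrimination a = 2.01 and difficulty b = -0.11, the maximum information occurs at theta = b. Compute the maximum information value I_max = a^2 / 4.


For 2PL, max info at theta = b = -0.11
I_max = a^2 / 4 = 2.01^2 / 4
= 4.0401 / 4
I_max = 1.01

1.01


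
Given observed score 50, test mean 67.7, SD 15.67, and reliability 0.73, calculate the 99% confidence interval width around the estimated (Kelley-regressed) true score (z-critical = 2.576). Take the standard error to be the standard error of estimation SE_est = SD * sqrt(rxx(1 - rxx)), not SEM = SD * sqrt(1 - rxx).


True score estimate = 0.73*50 + 0.27*67.7 = 54.779
SE_est = SD * sqrt(rxx * (1 - rxx)) = 15.67 * sqrt(0.73 * 0.27) = 15.67 * sqrt(0.1971) = 6.956845
CI = T_est +/- z * SE_est, so width = 2 * z * SE_est = 2 * 2.576 * 6.956845
Width = 35.8417

35.8417


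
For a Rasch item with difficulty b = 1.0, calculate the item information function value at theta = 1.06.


P = 1/(1+exp(-(1.06-1.0))) = 0.515
I = P*(1-P) = 0.515 * 0.485
I = 0.2498

0.2498


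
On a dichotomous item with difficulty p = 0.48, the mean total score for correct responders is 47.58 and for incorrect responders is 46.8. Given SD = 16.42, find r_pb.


q = 1 - p = 0.52
rpb = ((M1 - M0) / SD) * sqrt(p * q)
rpb = ((47.58 - 46.8) / 16.42) * sqrt(0.48 * 0.52)
rpb = 0.0237

0.0237


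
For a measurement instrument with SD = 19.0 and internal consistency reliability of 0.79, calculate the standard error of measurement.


SEM = SD * sqrt(1 - rxx)
SEM = 19.0 * sqrt(1 - 0.79)
SEM = 19.0 * sqrt(0.21) = 19.0 * 0.458258
SEM = 8.7069

8.7069


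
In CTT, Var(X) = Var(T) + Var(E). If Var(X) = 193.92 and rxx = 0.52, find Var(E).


var_true = rxx * var_obs = 0.52 * 193.92 = 100.8384
var_error = var_obs - var_true
var_error = 193.92 - 100.8384
var_error = 93.0816

93.0816


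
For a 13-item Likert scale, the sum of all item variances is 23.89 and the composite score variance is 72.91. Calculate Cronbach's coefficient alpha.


alpha = (k/(k-1)) * (1 - sum(si^2)/s_total^2)
= (13/12) * (1 - 23.89/72.91)
alpha = 0.7284

0.7284


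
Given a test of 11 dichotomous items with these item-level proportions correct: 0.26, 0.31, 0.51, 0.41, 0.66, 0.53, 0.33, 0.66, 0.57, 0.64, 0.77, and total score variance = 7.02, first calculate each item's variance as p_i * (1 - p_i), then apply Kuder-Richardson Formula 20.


For each item, compute p_i * q_i:
  Item 1: 0.26 * 0.74 = 0.1924
  Item 2: 0.31 * 0.69 = 0.2139
  Item 3: 0.51 * 0.49 = 0.2499
  Item 4: 0.41 * 0.59 = 0.2419
  Item 5: 0.66 * 0.34 = 0.2244
  Item 6: 0.53 * 0.47 = 0.2491
  Item 7: 0.33 * 0.67 = 0.2211
  Item 8: 0.66 * 0.34 = 0.2244
  Item 9: 0.57 * 0.43 = 0.2451
  Item 10: 0.64 * 0.36 = 0.2304
  Item 11: 0.77 * 0.23 = 0.1771
Sum(p_i * q_i) = 0.1924 + 0.2139 + 0.2499 + 0.2419 + 0.2244 + 0.2491 + 0.2211 + 0.2244 + 0.2451 + 0.2304 + 0.1771 = 2.4697
KR-20 = (k/(k-1)) * (1 - Sum(p_i*q_i) / Var_total)
= (11/10) * (1 - 2.4697/7.02)
= 1.1 * 0.6482
KR-20 = 0.713

0.713


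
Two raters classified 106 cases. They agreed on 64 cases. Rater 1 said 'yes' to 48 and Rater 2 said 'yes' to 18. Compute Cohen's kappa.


P_o = 64/106 = 0.603774
P_e = (48*18 + 58*88) / 11236 = 0.53115
kappa = (P_o - P_e) / (1 - P_e)
kappa = (0.603774 - 0.53115) / (1 - 0.53115)
kappa = 0.1549

0.1549


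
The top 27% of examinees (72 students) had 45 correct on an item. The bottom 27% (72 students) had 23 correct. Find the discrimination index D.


p_upper = 45/72 = 0.625
p_lower = 23/72 = 0.3194
D = 0.625 - 0.3194 = 0.3056

0.3056


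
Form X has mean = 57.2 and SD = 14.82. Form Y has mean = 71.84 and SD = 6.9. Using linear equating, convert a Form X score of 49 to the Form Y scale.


slope = SD_Y / SD_X = 6.9 / 14.82 ~ 0.4656
intercept = mean_Y - slope * mean_X = 71.84 - (6.9 / 14.82) * 57.2 ~ 45.2084
Y = slope * X + intercept. To avoid rounding drift from the rounded slope/intercept, evaluate the equivalent form Y = mean_Y + SD_Y * (X - mean_X) / SD_X at full precision:
Y = 71.84 + 6.9 * (49 - 57.2) / 14.82
Y = 71.84 - 6.9 * 8.2 / 14.82
Y = 71.84 - 56.58 / 14.82
Y = 71.84 - 3.8178
Y = 68.0222

68.0222


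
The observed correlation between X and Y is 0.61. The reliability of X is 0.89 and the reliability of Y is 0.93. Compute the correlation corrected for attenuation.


r_corrected = rxy / sqrt(rxx * ryy)
= 0.61 / sqrt(0.89 * 0.93)
= 0.61 / sqrt(0.8277)
= 0.61 / 0.90978
r_corrected = 0.6705

0.6705


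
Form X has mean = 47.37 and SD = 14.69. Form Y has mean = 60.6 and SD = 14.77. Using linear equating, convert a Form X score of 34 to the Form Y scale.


slope = SD_Y / SD_X = 14.77 / 14.69 ~ 1.0054
intercept = mean_Y - slope * mean_X = 60.6 - (14.77 / 14.69) * 47.37 ~ 12.972
Y = slope * X + intercept. To avoid rounding drift from the rounded slope/intercept, evaluate the equivalent form Y = mean_Y + SD_Y * (X - mean_X) / SD_X at full precision:
Y = 60.6 + 14.77 * (34 - 47.37) / 14.69
Y = 60.6 - 14.77 * 13.37 / 14.69
Y = 60.6 - 197.4749 / 14.69
Y = 60.6 - 13.4428
Y = 47.1572

47.1572


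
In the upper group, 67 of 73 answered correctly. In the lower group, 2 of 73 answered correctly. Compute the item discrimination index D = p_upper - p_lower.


p_upper = 67/73 = 0.9178
p_lower = 2/73 = 0.0274
D = 0.9178 - 0.0274 = 0.8904

0.8904


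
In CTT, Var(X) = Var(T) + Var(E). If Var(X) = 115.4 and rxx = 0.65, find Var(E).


var_true = rxx * var_obs = 0.65 * 115.4 = 75.01
var_error = var_obs - var_true
var_error = 115.4 - 75.01
var_error = 40.39

40.39


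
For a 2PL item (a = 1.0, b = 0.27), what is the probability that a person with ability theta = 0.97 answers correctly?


a*(theta - b) = 1.0 * (0.97 - 0.27) = 0.7
exp(-0.7) = 0.4966
P = 1 / (1 + 0.4966)
P = 0.6682

0.6682


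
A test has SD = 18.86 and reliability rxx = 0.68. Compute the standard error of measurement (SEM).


SEM = SD * sqrt(1 - rxx)
SEM = 18.86 * sqrt(1 - 0.68)
SEM = 18.86 * sqrt(0.32) = 18.86 * 0.565685
SEM = 10.6688

10.6688


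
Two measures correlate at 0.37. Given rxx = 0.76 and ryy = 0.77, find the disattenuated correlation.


r_corrected = rxy / sqrt(rxx * ryy)
= 0.37 / sqrt(0.76 * 0.77)
= 0.37 / sqrt(0.5852)
= 0.37 / 0.764984
r_corrected = 0.4837

0.4837


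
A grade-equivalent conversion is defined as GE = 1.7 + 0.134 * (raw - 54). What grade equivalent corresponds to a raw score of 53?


raw - median = 53 - 54 = -1
slope * diff = 0.134 * -1 = -0.134
GE = 1.7 + -0.134
GE = 1.566

1.566


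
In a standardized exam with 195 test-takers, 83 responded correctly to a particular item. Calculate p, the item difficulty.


Item difficulty p = number correct / total examinees
p = 83 / 195
p = 0.4256

0.4256


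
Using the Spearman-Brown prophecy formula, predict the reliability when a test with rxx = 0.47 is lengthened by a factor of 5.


r_new = (n * rxx) / (1 + (n-1) * rxx)
r_new = (5 * 0.47) / (1 + 4 * 0.47)
r_new = 2.35 / 2.88
r_new = 0.816

0.816


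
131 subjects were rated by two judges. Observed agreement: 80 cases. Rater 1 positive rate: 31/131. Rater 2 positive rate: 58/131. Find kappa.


P_o = 80/131 = 0.610687
P_e = (31*58 + 100*73) / 17161 = 0.530156
kappa = (P_o - P_e) / (1 - P_e)
kappa = (0.610687 - 0.530156) / (1 - 0.530156)
kappa = 0.1714

0.1714


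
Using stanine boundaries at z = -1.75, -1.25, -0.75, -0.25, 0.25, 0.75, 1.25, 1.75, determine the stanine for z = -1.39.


Stanine boundaries: [-1.75, -1.25, -0.75, -0.25, 0.25, 0.75, 1.25, 1.75]
z = -1.39
Check each boundary:
  z >= -1.75 -> could be stanine 2
  z < -1.25
  z < -0.75
  z < -0.25
  z < 0.25
  z < 0.75
  z < 1.25
  z < 1.75
Highest qualifying boundary gives stanine = 2

2


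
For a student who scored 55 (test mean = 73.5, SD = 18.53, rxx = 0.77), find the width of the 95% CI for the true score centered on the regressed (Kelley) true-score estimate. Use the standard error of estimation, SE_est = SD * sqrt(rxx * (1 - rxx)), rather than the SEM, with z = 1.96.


True score estimate = 0.77*55 + 0.23*73.5 = 59.255
SE_est = SD * sqrt(rxx * (1 - rxx)) = 18.53 * sqrt(0.77 * 0.23) = 18.53 * sqrt(0.1771) = 7.798026
CI = T_est +/- z * SE_est, so width = 2 * z * SE_est = 2 * 1.96 * 7.798026
Width = 30.5683

30.5683


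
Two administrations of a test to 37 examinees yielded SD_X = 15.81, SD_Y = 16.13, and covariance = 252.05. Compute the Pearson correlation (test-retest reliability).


r = cov(X,Y) / (SD_X * SD_Y)
r = 252.05 / (15.81 * 16.13)
r = 252.05 / 255.0153
r = 0.9884

0.9884


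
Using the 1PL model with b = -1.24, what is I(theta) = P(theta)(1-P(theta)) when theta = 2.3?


P = 1/(1+exp(-(2.3--1.24))) = 0.9718
I = P*(1-P) = 0.9718 * 0.0282
I = 0.0274

0.0274


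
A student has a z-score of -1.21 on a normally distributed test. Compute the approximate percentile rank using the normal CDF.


CDF(z) = 0.5 * (1 + erf(z/sqrt(2)))
erf(-0.8556) = -0.7737
CDF = 0.1131
Percentile rank = 0.1131 * 100 = 11.31

11.31


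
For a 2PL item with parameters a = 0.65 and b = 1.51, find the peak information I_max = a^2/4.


For 2PL, max info at theta = b = 1.51
I_max = a^2 / 4 = 0.65^2 / 4
= 0.4225 / 4
I_max = 0.1056

0.1056


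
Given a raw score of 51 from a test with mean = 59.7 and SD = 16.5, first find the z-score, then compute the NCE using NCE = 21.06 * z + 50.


z = (X - mean) / SD = (51 - 59.7) / 16.5
z = -8.7 / 16.5
z = -0.5273
NCE = NCE = 21.06z + 50
Carry z at full precision (z = -8.7 / 16.5) into the conversion:
NCE = 21.06 * (-8.7 / 16.5) + 50 = -183.222 / 16.5 + 50
NCE = -11.1044 + 50
NCE = 38.8956

38.8956


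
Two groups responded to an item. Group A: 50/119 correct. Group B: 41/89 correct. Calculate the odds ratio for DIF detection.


Odds_A = 50/69 = 0.7246
Odds_B = 41/48 = 0.8542
OR = Odds_A / Odds_B = 0.7246 / 0.8542
Exactly, OR = (50 * 48) / (69 * 41) = 2400 / 2829
OR = 0.8484

0.8484


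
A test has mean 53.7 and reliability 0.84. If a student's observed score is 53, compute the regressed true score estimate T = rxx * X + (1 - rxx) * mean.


T_est = rxx * X + (1 - rxx) * mean
T_est = 0.84 * 53 + 0.16 * 53.7
T_est = 44.52 + 8.592
T_est = 53.112

53.112


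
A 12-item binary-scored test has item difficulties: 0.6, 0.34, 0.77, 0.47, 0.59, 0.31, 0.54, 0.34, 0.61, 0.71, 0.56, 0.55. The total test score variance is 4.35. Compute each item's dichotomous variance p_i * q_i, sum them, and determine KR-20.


For each item, compute p_i * q_i:
  Item 1: 0.6 * 0.4 = 0.24
  Item 2: 0.34 * 0.66 = 0.2244
  Item 3: 0.77 * 0.23 = 0.1771
  Item 4: 0.47 * 0.53 = 0.2491
  Item 5: 0.59 * 0.41 = 0.2419
  Item 6: 0.31 * 0.69 = 0.2139
  Item 7: 0.54 * 0.46 = 0.2484
  Item 8: 0.34 * 0.66 = 0.2244
  Item 9: 0.61 * 0.39 = 0.2379
  Item 10: 0.71 * 0.29 = 0.2059
  Item 11: 0.56 * 0.44 = 0.2464
  Item 12: 0.55 * 0.45 = 0.2475
Sum(p_i * q_i) = 0.24 + 0.2244 + 0.1771 + 0.2491 + 0.2419 + 0.2139 + 0.2484 + 0.2244 + 0.2379 + 0.2059 + 0.2464 + 0.2475 = 2.7569
KR-20 = (k/(k-1)) * (1 - Sum(p_i*q_i) / Var_total)
= (12/11) * (1 - 2.7569/4.35)
= 1.0909 * 0.3662
KR-20 = 0.3995

0.3995


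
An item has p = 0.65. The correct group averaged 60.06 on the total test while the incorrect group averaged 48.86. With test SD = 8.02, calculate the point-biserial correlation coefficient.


q = 1 - p = 0.35
rpb = ((M1 - M0) / SD) * sqrt(p * q)
rpb = ((60.06 - 48.86) / 8.02) * sqrt(0.65 * 0.35)
rpb = 0.6661

0.6661


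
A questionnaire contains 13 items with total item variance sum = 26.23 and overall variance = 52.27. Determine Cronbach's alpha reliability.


alpha = (k/(k-1)) * (1 - sum(si^2)/s_total^2)
= (13/12) * (1 - 26.23/52.27)
alpha = 0.5397

0.5397


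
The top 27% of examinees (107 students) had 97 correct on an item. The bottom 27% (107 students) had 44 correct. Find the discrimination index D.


p_upper = 97/107 = 0.9065
p_lower = 44/107 = 0.4112
D = 0.9065 - 0.4112 = 0.4953

0.4953


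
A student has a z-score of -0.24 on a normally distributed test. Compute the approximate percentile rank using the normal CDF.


CDF(z) = 0.5 * (1 + erf(z/sqrt(2)))
erf(-0.1697) = -0.1897
CDF = 0.4052
Percentile rank = 0.4052 * 100 = 40.52

40.52


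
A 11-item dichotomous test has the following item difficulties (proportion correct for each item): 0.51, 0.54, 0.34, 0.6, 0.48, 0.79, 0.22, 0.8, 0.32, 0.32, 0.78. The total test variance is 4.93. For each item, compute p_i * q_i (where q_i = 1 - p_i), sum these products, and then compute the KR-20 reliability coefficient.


For each item, compute p_i * q_i:
  Item 1: 0.51 * 0.49 = 0.2499
  Item 2: 0.54 * 0.46 = 0.2484
  Item 3: 0.34 * 0.66 = 0.2244
  Item 4: 0.6 * 0.4 = 0.24
  Item 5: 0.48 * 0.52 = 0.2496
  Item 6: 0.79 * 0.21 = 0.1659
  Item 7: 0.22 * 0.78 = 0.1716
  Item 8: 0.8 * 0.2 = 0.16
  Item 9: 0.32 * 0.68 = 0.2176
  Item 10: 0.32 * 0.68 = 0.2176
  Item 11: 0.78 * 0.22 = 0.1716
Sum(p_i * q_i) = 0.2499 + 0.2484 + 0.2244 + 0.24 + 0.2496 + 0.1659 + 0.1716 + 0.16 + 0.2176 + 0.2176 + 0.1716 = 2.3166
KR-20 = (k/(k-1)) * (1 - Sum(p_i*q_i) / Var_total)
= (11/10) * (1 - 2.3166/4.93)
= 1.1 * 0.5301
KR-20 = 0.5831

0.5831


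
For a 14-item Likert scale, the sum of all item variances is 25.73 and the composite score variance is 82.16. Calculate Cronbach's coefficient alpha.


alpha = (k/(k-1)) * (1 - sum(si^2)/s_total^2)
= (14/13) * (1 - 25.73/82.16)
alpha = 0.7397

0.7397


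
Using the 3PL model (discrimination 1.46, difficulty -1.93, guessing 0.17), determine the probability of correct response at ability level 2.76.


logit = 1.46*(2.76 - -1.93) = 6.8474
P* = 1/(1 + exp(-6.8474)) = 0.9989
P = 0.17 + (1 - 0.17) * 0.9989
P = 0.9991

0.9991


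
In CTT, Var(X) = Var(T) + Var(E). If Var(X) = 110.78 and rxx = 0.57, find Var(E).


var_true = rxx * var_obs = 0.57 * 110.78 = 63.1446
var_error = var_obs - var_true
var_error = 110.78 - 63.1446
var_error = 47.6354

47.6354


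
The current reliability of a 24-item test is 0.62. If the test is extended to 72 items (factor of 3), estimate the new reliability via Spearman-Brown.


r_new = (n * rxx) / (1 + (n-1) * rxx)
r_new = (3 * 0.62) / (1 + 2 * 0.62)
r_new = 1.86 / 2.24
r_new = 0.8304

0.8304


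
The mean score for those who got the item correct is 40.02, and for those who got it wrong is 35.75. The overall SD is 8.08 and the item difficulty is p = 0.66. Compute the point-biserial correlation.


q = 1 - p = 0.34
rpb = ((M1 - M0) / SD) * sqrt(p * q)
rpb = ((40.02 - 35.75) / 8.08) * sqrt(0.66 * 0.34)
rpb = 0.2503

0.2503


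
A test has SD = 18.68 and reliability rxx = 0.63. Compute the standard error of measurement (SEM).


SEM = SD * sqrt(1 - rxx)
SEM = 18.68 * sqrt(1 - 0.63)
SEM = 18.68 * sqrt(0.37) = 18.68 * 0.608276
SEM = 11.3626

11.3626


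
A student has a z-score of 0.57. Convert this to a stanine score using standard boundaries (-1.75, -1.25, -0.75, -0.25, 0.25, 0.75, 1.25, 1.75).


Stanine boundaries: [-1.75, -1.25, -0.75, -0.25, 0.25, 0.75, 1.25, 1.75]
z = 0.57
Check each boundary:
  z >= -1.75 -> could be stanine 2
  z >= -1.25 -> could be stanine 3
  z >= -0.75 -> could be stanine 4
  z >= -0.25 -> could be stanine 5
  z >= 0.25 -> could be stanine 6
  z < 0.75
  z < 1.25
  z < 1.75
Highest qualifying boundary gives stanine = 6

6


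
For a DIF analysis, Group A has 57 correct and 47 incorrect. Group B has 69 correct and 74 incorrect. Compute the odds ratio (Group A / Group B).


Odds_A = 57/47 = 1.2128
Odds_B = 69/74 = 0.9324
OR = Odds_A / Odds_B = 1.2128 / 0.9324
Exactly, OR = (57 * 74) / (47 * 69) = 4218 / 3243
OR = 1.3006

1.3006


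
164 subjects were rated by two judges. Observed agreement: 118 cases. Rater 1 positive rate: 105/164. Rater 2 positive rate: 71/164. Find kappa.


P_o = 118/164 = 0.719512
P_e = (105*71 + 59*93) / 26896 = 0.481187
kappa = (P_o - P_e) / (1 - P_e)
kappa = (0.719512 - 0.481187) / (1 - 0.481187)
kappa = 0.4594

0.4594


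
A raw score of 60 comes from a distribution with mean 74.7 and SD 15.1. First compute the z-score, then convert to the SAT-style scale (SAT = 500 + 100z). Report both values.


z = (X - mean) / SD = (60 - 74.7) / 15.1
z = -14.7 / 15.1
z = -0.9735
SAT-scale = SAT = 500 + 100z
Carry z at full precision (z = -14.7 / 15.1) into the conversion:
SAT-scale = 500 + 100 * (-14.7 / 15.1) = 500 + -1470 / 15.1
SAT-scale = 500 + -97.351
SAT-scale = 402.649

402.649


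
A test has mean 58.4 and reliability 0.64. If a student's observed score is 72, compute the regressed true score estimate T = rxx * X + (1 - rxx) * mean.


T_est = rxx * X + (1 - rxx) * mean
T_est = 0.64 * 72 + 0.36 * 58.4
T_est = 46.08 + 21.024
T_est = 67.104

67.104


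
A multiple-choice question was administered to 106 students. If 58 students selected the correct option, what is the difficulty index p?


Item difficulty p = number correct / total examinees
p = 58 / 106
p = 0.5472

0.5472


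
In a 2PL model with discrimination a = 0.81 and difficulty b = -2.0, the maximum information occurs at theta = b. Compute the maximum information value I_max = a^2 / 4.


For 2PL, max info at theta = b = -2.0
I_max = a^2 / 4 = 0.81^2 / 4
= 0.6561 / 4
I_max = 0.164

0.164


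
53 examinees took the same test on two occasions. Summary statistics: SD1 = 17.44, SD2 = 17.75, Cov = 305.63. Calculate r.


r = cov(X,Y) / (SD_X * SD_Y)
r = 305.63 / (17.44 * 17.75)
r = 305.63 / 309.56
r = 0.9873

0.9873


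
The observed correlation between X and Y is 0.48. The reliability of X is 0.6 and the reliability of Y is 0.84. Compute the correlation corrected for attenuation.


r_corrected = rxy / sqrt(rxx * ryy)
= 0.48 / sqrt(0.6 * 0.84)
= 0.48 / sqrt(0.504)
= 0.48 / 0.70993
r_corrected = 0.6761

0.6761


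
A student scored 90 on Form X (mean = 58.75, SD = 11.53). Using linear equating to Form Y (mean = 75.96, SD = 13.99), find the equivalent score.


slope = SD_Y / SD_X = 13.99 / 11.53 ~ 1.2134
intercept = mean_Y - slope * mean_X = 75.96 - (13.99 / 11.53) * 58.75 ~ 4.6753
Y = slope * X + intercept. To avoid rounding drift from the rounded slope/intercept, evaluate the equivalent form Y = mean_Y + SD_Y * (X - mean_X) / SD_X at full precision:
Y = 75.96 + 13.99 * (90 - 58.75) / 11.53
Y = 75.96 + 13.99 * 31.25 / 11.53
Y = 75.96 + 437.1875 / 11.53
Y = 75.96 + 37.9174
Y = 113.8774

113.8774


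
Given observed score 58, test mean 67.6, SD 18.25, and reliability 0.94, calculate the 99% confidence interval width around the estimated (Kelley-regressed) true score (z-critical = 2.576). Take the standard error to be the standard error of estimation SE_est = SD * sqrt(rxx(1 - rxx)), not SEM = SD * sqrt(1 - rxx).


True score estimate = 0.94*58 + 0.06*67.6 = 58.576
SE_est = SD * sqrt(rxx * (1 - rxx)) = 18.25 * sqrt(0.94 * 0.06) = 18.25 * sqrt(0.0564) = 4.334135
CI = T_est +/- z * SE_est, so width = 2 * z * SE_est = 2 * 2.576 * 4.334135
Width = 22.3295

22.3295
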